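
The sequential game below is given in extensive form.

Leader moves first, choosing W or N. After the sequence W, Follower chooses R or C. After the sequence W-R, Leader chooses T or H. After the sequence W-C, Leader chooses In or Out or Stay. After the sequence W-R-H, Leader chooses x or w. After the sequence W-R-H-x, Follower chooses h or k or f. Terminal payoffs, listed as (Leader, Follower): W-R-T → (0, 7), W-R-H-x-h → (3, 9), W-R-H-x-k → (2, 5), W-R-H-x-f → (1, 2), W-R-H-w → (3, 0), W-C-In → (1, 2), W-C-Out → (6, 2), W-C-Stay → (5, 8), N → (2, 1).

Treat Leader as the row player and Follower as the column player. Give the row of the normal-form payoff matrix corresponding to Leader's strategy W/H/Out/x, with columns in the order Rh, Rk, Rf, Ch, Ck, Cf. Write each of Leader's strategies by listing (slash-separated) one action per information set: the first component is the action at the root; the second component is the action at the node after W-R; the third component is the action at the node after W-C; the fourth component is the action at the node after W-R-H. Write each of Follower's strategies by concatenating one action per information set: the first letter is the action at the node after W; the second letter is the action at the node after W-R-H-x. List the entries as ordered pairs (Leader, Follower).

(3,9) (2,5) (1,2) (6,2) (6,2) (6,2)

vs Rh: Leader plays W → Follower plays R at [W] → Leader plays H at [W-R] → Leader plays x at [W-R-H] → Follower plays h at [W-R-H-x] → (3, 9)
vs Rk: Leader plays W → Follower plays R at [W] → Leader plays H at [W-R] → Leader plays x at [W-R-H] → Follower plays k at [W-R-H-x] → (2, 5)
vs Rf: Leader plays W → Follower plays R at [W] → Leader plays H at [W-R] → Leader plays x at [W-R-H] → Follower plays f at [W-R-H-x] → (1, 2)
vs Ch: Leader plays W → Follower plays C at [W] → Leader plays Out at [W-C] → (6, 2)
vs Ck: Leader plays W → Follower plays C at [W] → Leader plays Out at [W-C] → (6, 2)
vs Cf: Leader plays W → Follower plays C at [W] → Leader plays Out at [W-C] → (6, 2)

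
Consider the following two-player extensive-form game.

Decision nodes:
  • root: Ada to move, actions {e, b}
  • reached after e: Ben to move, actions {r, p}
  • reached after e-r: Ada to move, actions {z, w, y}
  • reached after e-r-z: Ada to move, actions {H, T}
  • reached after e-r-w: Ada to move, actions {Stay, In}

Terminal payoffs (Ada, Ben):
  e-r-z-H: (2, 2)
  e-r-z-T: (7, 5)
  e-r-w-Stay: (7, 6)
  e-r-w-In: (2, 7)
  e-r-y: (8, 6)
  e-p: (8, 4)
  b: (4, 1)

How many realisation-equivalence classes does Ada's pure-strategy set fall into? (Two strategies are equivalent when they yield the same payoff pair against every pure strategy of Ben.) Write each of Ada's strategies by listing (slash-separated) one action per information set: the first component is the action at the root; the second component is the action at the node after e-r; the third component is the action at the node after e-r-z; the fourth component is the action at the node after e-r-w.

6

Ada has 24 pure strategies: e/z/H/Stay, e/z/H/In, e/z/T/Stay, e/z/T/In, e/w/H/Stay, e/w/H/In, e/w/T/Stay, e/w/T/In, e/y/H/Stay, e/y/H/In, e/y/T/Stay, e/y/T/In, b/z/H/Stay, b/z/H/In, b/z/T/Stay, b/z/T/In, b/w/H/Stay, b/w/H/In, b/w/T/Stay, b/w/T/In, b/y/H/Stay, b/y/H/In, b/y/T/Stay, b/y/T/In. Columns: r, p.
{e/z/H/Stay, e/z/H/In} → row (2,2) (8,4)
{e/z/T/Stay, e/z/T/In} → row (7,5) (8,4)
{e/w/H/Stay, e/w/T/Stay} → row (7,6) (8,4)
{e/w/H/In, e/w/T/In} → row (2,7) (8,4)
{e/y/H/Stay, e/y/H/In, e/y/T/Stay, e/y/T/In} → row (8,6) (8,4)
{b/z/H/Stay, b/z/H/In, b/z/T/Stay, b/z/T/In, b/w/H/Stay, b/w/H/In, b/w/T/Stay, b/w/T/In, b/y/H/Stay, b/y/H/In, b/y/T/Stay, b/y/T/In} → row (4,1) (4,1)
That's 6 distinct rows out of 24 strategies.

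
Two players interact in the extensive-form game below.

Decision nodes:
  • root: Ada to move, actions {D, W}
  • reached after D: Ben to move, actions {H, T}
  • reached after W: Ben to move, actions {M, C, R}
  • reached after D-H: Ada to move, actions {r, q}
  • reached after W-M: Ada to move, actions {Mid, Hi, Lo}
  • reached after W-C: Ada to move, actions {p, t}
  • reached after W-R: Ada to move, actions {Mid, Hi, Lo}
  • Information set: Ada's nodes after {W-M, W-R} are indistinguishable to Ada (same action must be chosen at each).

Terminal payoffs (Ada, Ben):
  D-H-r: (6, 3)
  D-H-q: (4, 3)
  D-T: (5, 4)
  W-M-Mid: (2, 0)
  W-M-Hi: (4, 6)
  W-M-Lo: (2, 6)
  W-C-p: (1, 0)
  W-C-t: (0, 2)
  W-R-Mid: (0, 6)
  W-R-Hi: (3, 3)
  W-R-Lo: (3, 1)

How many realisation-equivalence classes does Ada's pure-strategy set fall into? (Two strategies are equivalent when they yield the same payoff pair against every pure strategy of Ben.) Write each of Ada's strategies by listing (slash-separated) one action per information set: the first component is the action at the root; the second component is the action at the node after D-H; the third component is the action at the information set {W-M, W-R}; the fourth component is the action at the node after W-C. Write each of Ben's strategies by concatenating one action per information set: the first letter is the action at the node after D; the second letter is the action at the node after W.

Ada has 24 pure strategies: D/r/Mid/p, D/r/Mid/t, D/r/Hi/p, D/r/Hi/t, D/r/Lo/p, D/r/Lo/t, D/q/Mid/p, D/q/Mid/t, D/q/Hi/p, D/q/Hi/t, D/q/Lo/p, D/q/Lo/t, W/r/Mid/p, W/r/Mid/t, W/r/Hi/p, W/r/Hi/t, W/r/Lo/p, W/r/Lo/t, W/q/Mid/p, W/q/Mid/t, W/q/Hi/p, W/q/Hi/t, W/q/Lo/p, W/q/Lo/t. Columns: HM, HC, HR, TM, TC, TR.
{D/r/Mid/p, D/r/Mid/t, D/r/Hi/p, D/r/Hi/t, D/r/Lo/p, D/r/Lo/t} → row (6,3) (6,3) (6,3) (5,4) (5,4) (5,4)
{D/q/Mid/p, D/q/Mid/t, D/q/Hi/p, D/q/Hi/t, D/q/Lo/p, D/q/Lo/t} → row (4,3) (4,3) (4,3) (5,4) (5,4) (5,4)
{W/r/Mid/p, W/q/Mid/p} → row (2,0) (1,0) (0,6) (2,0) (1,0) (0,6)
{W/r/Mid/t, W/q/Mid/t} → row (2,0) (0,2) (0,6) (2,0) (0,2) (0,6)
{W/r/Hi/p, W/q/Hi/p} → row (4,6) (1,0) (3,3) (4,6) (1,0) (3,3)
{W/r/Hi/t, W/q/Hi/t} → row (4,6) (0,2) (3,3) (4,6) (0,2) (3,3)
{W/r/Lo/p, W/q/Lo/p} → row (2,6) (1,0) (3,1) (2,6) (1,0) (3,1)
{W/r/Lo/t, W/q/Lo/t} → row (2,6) (0,2) (3,1) (2,6) (0,2) (3,1)
That's 8 distinct rows out of 24 strategies.

8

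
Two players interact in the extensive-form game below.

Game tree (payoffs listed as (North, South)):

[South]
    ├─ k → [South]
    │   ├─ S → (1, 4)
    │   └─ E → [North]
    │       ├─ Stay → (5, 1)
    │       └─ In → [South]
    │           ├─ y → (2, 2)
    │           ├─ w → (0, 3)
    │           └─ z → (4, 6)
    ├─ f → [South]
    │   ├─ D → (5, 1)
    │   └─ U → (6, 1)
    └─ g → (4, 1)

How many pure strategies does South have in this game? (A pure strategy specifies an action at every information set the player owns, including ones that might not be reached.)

36

South owns the root with actions {k, f, g} — three choices.
South owns the node after k with actions {S, E} — two choices.
South owns the node after f with actions {D, U} — two choices.
South owns the node after k-E-In with actions {y, w, z} — three choices.
A pure strategy fixes one action at each information set independently, so the count is the product 3 × 2 × 2 × 3 = 36.
(For reference, North has 2 pure strategies, giving a 36×2 normal-form matrix.)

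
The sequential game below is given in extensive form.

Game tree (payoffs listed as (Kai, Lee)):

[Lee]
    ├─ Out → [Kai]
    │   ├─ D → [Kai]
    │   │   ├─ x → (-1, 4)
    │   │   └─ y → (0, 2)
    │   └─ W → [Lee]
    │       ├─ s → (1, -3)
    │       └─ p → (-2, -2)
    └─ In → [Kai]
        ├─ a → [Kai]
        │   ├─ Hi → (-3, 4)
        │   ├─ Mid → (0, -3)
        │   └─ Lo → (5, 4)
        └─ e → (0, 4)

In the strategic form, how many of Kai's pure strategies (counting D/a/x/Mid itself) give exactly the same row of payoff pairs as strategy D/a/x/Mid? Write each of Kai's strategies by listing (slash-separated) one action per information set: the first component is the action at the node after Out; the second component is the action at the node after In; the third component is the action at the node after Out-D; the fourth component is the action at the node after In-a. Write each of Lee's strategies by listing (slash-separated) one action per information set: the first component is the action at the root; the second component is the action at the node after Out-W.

1

Row for D/a/x/Mid (columns Out/s, Out/p, In/s, In/p): (-1,4) (-1,4) (0,-3) (0,-3).
Every one of Kai's information sets is on the play path for some reply by Lee when Kai follows D/a/x/Mid.
Changing the action at any of them therefore changes at least one column, so only D/a/x/Mid itself gives this row.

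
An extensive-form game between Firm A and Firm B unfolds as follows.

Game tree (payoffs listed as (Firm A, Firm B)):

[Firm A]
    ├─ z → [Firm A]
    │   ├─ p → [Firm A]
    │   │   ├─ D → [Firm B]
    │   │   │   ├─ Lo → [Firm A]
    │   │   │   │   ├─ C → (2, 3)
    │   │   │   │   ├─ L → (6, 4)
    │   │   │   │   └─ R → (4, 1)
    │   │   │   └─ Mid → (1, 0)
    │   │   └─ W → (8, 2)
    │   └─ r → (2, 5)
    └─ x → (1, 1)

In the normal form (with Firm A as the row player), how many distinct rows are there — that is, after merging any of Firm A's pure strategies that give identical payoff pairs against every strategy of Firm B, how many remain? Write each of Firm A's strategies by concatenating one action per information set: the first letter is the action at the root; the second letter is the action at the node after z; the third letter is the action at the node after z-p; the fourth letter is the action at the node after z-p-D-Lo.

6

Firm A has 24 pure strategies: zpDC, zpDL, zpDR, zpWC, zpWL, zpWR, zrDC, zrDL, zrDR, zrWC, zrWL, zrWR, xpDC, xpDL, xpDR, xpWC, xpWL, xpWR, xrDC, xrDL, xrDR, xrWC, xrWL, xrWR. Columns: Lo, Mid.
{zpDC} → row (2,3) (1,0)
{zpDL} → row (6,4) (1,0)
{zpDR} → row (4,1) (1,0)
{zpWC, zpWL, zpWR} → row (8,2) (8,2)
{zrDC, zrDL, zrDR, zrWC, zrWL, zrWR} → row (2,5) (2,5)
{xpDC, xpDL, xpDR, xpWC, xpWL, xpWR, xrDC, xrDL, xrDR, xrWC, xrWL, xrWR} → row (1,1) (1,1)
That's 6 distinct rows out of 24 strategies.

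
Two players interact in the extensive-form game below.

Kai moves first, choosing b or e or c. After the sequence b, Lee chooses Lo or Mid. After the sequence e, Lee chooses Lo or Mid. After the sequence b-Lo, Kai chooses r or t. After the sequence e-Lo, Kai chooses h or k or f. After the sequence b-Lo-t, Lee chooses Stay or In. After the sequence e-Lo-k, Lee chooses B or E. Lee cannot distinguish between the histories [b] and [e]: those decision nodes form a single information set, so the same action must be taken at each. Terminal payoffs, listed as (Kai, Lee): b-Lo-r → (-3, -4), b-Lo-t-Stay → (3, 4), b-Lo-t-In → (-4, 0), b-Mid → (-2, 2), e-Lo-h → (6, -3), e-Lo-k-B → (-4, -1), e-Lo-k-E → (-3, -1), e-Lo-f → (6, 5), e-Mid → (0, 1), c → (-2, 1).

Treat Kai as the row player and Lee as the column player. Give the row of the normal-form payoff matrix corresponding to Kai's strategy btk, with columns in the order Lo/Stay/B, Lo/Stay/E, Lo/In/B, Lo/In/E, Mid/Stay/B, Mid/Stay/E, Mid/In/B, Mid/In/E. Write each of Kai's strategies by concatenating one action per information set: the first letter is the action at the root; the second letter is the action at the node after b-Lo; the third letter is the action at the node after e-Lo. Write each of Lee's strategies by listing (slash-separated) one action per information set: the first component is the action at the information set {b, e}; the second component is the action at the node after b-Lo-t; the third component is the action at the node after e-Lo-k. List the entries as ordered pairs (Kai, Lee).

(3,4) (3,4) (-4,0) (-4,0) (-2,2) (-2,2) (-2,2) (-2,2)

vs Lo/Stay/B: Kai plays b → Lee plays Lo at [b] → Kai plays t at [b-Lo] → Lee plays Stay at [b-Lo-t] → (3, 4)
vs Lo/Stay/E: Kai plays b → Lee plays Lo at [b] → Kai plays t at [b-Lo] → Lee plays Stay at [b-Lo-t] → (3, 4)
vs Lo/In/B: Kai plays b → Lee plays Lo at [b] → Kai plays t at [b-Lo] → Lee plays In at [b-Lo-t] → (-4, 0)
vs Lo/In/E: Kai plays b → Lee plays Lo at [b] → Kai plays t at [b-Lo] → Lee plays In at [b-Lo-t] → (-4, 0)
vs Mid/Stay/B: Kai plays b → Lee plays Mid at [b] → (-2, 2)
vs Mid/Stay/E: Kai plays b → Lee plays Mid at [b] → (-2, 2)
vs Mid/In/B: Kai plays b → Lee plays Mid at [b] → (-2, 2)
vs Mid/In/E: Kai plays b → Lee plays Mid at [b] → (-2, 2)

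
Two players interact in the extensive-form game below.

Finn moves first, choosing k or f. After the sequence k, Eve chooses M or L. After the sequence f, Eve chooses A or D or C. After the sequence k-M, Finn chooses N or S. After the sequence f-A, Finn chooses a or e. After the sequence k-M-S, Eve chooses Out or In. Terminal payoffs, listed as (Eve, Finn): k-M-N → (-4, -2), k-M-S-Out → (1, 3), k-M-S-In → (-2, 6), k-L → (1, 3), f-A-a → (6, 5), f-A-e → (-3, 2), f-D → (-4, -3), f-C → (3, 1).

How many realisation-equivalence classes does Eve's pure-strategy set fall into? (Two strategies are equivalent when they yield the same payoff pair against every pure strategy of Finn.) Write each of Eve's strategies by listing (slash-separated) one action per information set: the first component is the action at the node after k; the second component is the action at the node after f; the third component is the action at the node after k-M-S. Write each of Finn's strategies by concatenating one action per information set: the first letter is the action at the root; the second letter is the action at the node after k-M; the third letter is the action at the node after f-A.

9

Eve has 12 pure strategies: M/A/Out, M/A/In, M/D/Out, M/D/In, M/C/Out, M/C/In, L/A/Out, L/A/In, L/D/Out, L/D/In, L/C/Out, L/C/In. Columns: kNa, kNe, kSa, kSe, fNa, fNe, fSa, fSe.
{M/A/Out} → row (-4,-2) (-4,-2) (1,3) (1,3) (6,5) (-3,2) (6,5) (-3,2)
{M/A/In} → row (-4,-2) (-4,-2) (-2,6) (-2,6) (6,5) (-3,2) (6,5) (-3,2)
{M/D/Out} → row (-4,-2) (-4,-2) (1,3) (1,3) (-4,-3) (-4,-3) (-4,-3) (-4,-3)
{M/D/In} → row (-4,-2) (-4,-2) (-2,6) (-2,6) (-4,-3) (-4,-3) (-4,-3) (-4,-3)
{M/C/Out} → row (-4,-2) (-4,-2) (1,3) (1,3) (3,1) (3,1) (3,1) (3,1)
{M/C/In} → row (-4,-2) (-4,-2) (-2,6) (-2,6) (3,1) (3,1) (3,1) (3,1)
{L/A/Out, L/A/In} → row (1,3) (1,3) (1,3) (1,3) (6,5) (-3,2) (6,5) (-3,2)
{L/D/Out, L/D/In} → row (1,3) (1,3) (1,3) (1,3) (-4,-3) (-4,-3) (-4,-3) (-4,-3)
{L/C/Out, L/C/In} → row (1,3) (1,3) (1,3) (1,3) (3,1) (3,1) (3,1) (3,1)
That's 9 distinct rows out of 12 strategies.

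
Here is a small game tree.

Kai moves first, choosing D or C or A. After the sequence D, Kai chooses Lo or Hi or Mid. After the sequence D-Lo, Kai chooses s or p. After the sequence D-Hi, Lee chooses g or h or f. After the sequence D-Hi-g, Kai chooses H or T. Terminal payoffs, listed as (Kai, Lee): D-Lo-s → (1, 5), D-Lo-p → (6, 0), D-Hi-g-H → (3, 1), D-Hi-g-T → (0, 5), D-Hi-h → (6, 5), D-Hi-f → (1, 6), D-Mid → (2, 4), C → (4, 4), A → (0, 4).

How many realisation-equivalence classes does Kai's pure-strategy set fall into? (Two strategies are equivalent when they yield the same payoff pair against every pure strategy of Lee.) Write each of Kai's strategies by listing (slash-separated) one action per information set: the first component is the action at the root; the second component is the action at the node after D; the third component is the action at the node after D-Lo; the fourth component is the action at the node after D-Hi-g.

7

Kai has 36 pure strategies: D/Lo/s/H, D/Lo/s/T, D/Lo/p/H, D/Lo/p/T, D/Hi/s/H, D/Hi/s/T, D/Hi/p/H, D/Hi/p/T, D/Mid/s/H, D/Mid/s/T, D/Mid/p/H, D/Mid/p/T, C/Lo/s/H, C/Lo/s/T, C/Lo/p/H, C/Lo/p/T, C/Hi/s/H, C/Hi/s/T, C/Hi/p/H, C/Hi/p/T, C/Mid/s/H, C/Mid/s/T, C/Mid/p/H, C/Mid/p/T, A/Lo/s/H, A/Lo/s/T, A/Lo/p/H, A/Lo/p/T, A/Hi/s/H, A/Hi/s/T, A/Hi/p/H, A/Hi/p/T, A/Mid/s/H, A/Mid/s/T, A/Mid/p/H, A/Mid/p/T. Columns: g, h, f.
{D/Lo/s/H, D/Lo/s/T} → row (1,5) (1,5) (1,5)
{D/Lo/p/H, D/Lo/p/T} → row (6,0) (6,0) (6,0)
{D/Hi/s/H, D/Hi/p/H} → row (3,1) (6,5) (1,6)
{D/Hi/s/T, D/Hi/p/T} → row (0,5) (6,5) (1,6)
{D/Mid/s/H, D/Mid/s/T, D/Mid/p/H, D/Mid/p/T} → row (2,4) (2,4) (2,4)
{C/Lo/s/H, C/Lo/s/T, C/Lo/p/H, C/Lo/p/T, C/Hi/s/H, C/Hi/s/T, C/Hi/p/H, C/Hi/p/T, C/Mid/s/H, C/Mid/s/T, C/Mid/p/H, C/Mid/p/T} → row (4,4) (4,4) (4,4)
{A/Lo/s/H, A/Lo/s/T, A/Lo/p/H, A/Lo/p/T, A/Hi/s/H, A/Hi/s/T, A/Hi/p/H, A/Hi/p/T, A/Mid/s/H, A/Mid/s/T, A/Mid/p/H, A/Mid/p/T} → row (0,4) (0,4) (0,4)
That's 7 distinct rows out of 36 strategies.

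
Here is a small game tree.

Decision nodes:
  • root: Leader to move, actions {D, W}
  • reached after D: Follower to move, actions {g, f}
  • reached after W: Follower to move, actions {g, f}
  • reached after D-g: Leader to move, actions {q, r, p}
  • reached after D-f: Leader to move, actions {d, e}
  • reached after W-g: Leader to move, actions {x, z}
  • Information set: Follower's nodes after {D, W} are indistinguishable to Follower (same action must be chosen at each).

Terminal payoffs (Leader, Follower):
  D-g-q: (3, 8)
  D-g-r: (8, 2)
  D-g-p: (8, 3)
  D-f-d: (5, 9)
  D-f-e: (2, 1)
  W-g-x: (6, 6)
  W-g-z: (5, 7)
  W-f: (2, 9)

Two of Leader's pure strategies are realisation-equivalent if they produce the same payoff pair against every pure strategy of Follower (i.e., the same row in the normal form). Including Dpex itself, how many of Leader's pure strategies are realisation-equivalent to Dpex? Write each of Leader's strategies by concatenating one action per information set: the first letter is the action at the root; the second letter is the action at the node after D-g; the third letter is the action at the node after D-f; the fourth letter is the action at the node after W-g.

2

Row for Dpex (columns g, f): (8,3) (2,1).
Under Dpex, Leader's choice at the node after W-g can never be reached regardless of what Follower does, so varying those choices leaves every outcome unchanged.
Holding the reachable choices fixed and varying the unreachable one freely already gives 2 equivalent strategies.
No other strategy reproduces this row, so those 2 are the full class: Dpex, Dpez.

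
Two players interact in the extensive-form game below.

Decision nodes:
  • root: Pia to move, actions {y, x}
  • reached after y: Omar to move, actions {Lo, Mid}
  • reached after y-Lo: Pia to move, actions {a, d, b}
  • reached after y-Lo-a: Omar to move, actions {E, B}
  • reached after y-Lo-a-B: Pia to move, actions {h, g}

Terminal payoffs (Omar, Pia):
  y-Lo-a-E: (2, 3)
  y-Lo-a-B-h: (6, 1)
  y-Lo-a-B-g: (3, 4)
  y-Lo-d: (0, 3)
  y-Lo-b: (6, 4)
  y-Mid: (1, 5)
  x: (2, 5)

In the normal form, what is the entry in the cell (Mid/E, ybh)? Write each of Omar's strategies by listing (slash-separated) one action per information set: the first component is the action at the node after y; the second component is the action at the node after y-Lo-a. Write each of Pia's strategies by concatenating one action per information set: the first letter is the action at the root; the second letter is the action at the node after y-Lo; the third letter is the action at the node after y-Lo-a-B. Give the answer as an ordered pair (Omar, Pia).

Trace the play path from the root:
  Pia plays y
  Omar plays Mid at [y]
→ terminal payoff (1, 5).
(Omar's choice at the node after y-Lo-a is never reached on this path, so it doesn't affect the outcome.)

(1, 5)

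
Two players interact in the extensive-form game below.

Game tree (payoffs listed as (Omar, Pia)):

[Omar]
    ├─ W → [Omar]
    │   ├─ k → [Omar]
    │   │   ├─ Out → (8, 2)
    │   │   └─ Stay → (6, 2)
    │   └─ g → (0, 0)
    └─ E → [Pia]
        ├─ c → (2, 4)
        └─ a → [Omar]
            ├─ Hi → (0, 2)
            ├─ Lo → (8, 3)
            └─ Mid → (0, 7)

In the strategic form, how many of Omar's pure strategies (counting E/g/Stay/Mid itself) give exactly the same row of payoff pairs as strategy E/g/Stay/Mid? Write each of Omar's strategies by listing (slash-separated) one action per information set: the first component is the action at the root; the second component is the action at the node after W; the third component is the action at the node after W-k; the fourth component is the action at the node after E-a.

4

Row for E/g/Stay/Mid (columns c, a): (2,4) (0,7).
Under E/g/Stay/Mid, Omar's choice at the node after W and at the node after W-k can never be reached regardless of what Pia does, so varying those choices leaves every outcome unchanged.
Holding the reachable choices fixed and varying the unreachable ones freely already gives 2 × 2 = 4 equivalent strategies.
No other strategy reproduces this row, so those 4 are the full class: E/k/Out/Mid, E/k/Stay/Mid, E/g/Out/Mid, E/g/Stay/Mid.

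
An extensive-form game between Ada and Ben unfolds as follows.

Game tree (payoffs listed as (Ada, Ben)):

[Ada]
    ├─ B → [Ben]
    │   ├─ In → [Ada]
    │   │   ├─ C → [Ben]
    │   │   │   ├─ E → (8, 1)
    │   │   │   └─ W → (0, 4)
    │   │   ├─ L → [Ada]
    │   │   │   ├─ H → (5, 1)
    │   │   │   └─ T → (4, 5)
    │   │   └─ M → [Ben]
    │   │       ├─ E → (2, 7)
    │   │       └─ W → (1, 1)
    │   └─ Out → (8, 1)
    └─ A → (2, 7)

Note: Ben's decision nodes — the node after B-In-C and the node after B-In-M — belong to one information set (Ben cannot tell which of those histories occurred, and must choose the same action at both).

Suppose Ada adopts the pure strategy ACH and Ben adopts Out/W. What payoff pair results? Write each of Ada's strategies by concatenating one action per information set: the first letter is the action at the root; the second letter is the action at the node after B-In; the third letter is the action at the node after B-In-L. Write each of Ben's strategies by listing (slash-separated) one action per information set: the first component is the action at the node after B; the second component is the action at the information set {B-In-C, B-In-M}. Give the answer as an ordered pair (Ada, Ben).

(2, 7)

Trace the play path from the root:
  Ada plays A
→ terminal payoff (2, 7).
(Ada's choice at the node after B-In is never reached on this path, so it doesn't affect the outcome.)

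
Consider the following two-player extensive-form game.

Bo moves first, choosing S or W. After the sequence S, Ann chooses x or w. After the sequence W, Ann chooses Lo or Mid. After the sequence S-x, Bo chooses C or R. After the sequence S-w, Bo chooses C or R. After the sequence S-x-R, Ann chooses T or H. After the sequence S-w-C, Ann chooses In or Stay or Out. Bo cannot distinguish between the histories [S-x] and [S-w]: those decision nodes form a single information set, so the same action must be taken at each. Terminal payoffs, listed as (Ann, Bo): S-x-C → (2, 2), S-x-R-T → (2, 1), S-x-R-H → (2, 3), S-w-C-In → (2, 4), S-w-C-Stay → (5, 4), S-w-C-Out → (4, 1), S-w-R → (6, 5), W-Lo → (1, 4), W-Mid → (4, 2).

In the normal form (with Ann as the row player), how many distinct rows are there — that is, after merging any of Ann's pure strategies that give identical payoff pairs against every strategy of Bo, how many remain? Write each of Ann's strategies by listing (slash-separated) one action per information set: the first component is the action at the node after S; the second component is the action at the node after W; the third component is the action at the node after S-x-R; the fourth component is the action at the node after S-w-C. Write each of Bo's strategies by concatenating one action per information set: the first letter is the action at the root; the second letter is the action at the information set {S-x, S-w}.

10

Ann has 24 pure strategies: x/Lo/T/In, x/Lo/T/Stay, x/Lo/T/Out, x/Lo/H/In, x/Lo/H/Stay, x/Lo/H/Out, x/Mid/T/In, x/Mid/T/Stay, x/Mid/T/Out, x/Mid/H/In, x/Mid/H/Stay, x/Mid/H/Out, w/Lo/T/In, w/Lo/T/Stay, w/Lo/T/Out, w/Lo/H/In, w/Lo/H/Stay, w/Lo/H/Out, w/Mid/T/In, w/Mid/T/Stay, w/Mid/T/Out, w/Mid/H/In, w/Mid/H/Stay, w/Mid/H/Out. Columns: SC, SR, WC, WR.
{x/Lo/T/In, x/Lo/T/Stay, x/Lo/T/Out} → row (2,2) (2,1) (1,4) (1,4)
{x/Lo/H/In, x/Lo/H/Stay, x/Lo/H/Out} → row (2,2) (2,3) (1,4) (1,4)
{x/Mid/T/In, x/Mid/T/Stay, x/Mid/T/Out} → row (2,2) (2,1) (4,2) (4,2)
{x/Mid/H/In, x/Mid/H/Stay, x/Mid/H/Out} → row (2,2) (2,3) (4,2) (4,2)
{w/Lo/T/In, w/Lo/H/In} → row (2,4) (6,5) (1,4) (1,4)
{w/Lo/T/Stay, w/Lo/H/Stay} → row (5,4) (6,5) (1,4) (1,4)
{w/Lo/T/Out, w/Lo/H/Out} → row (4,1) (6,5) (1,4) (1,4)
{w/Mid/T/In, w/Mid/H/In} → row (2,4) (6,5) (4,2) (4,2)
{w/Mid/T/Stay, w/Mid/H/Stay} → row (5,4) (6,5) (4,2) (4,2)
{w/Mid/T/Out, w/Mid/H/Out} → row (4,1) (6,5) (4,2) (4,2)
That's 10 distinct rows out of 24 strategies.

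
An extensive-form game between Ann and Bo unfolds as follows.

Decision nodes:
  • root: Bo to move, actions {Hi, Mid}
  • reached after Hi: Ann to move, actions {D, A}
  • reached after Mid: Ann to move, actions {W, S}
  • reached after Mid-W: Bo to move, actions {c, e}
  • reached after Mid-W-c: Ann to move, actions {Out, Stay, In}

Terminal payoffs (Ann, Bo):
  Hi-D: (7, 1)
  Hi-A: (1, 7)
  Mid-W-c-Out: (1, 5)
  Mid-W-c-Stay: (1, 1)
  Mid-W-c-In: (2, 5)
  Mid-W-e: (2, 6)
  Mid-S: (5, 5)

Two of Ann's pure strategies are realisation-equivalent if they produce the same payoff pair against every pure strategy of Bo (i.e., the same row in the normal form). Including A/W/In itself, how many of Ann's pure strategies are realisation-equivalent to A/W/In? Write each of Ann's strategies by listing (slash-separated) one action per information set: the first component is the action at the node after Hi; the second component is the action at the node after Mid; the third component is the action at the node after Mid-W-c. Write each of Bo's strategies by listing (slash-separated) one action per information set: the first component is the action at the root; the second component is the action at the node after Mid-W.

Row for A/W/In (columns Hi/c, Hi/e, Mid/c, Mid/e): (1,7) (1,7) (2,5) (2,6).
Every one of Ann's information sets is on the play path for some reply by Bo when Ann follows A/W/In.
Changing the action at any of them therefore changes at least one column, so only A/W/In itself gives this row.

1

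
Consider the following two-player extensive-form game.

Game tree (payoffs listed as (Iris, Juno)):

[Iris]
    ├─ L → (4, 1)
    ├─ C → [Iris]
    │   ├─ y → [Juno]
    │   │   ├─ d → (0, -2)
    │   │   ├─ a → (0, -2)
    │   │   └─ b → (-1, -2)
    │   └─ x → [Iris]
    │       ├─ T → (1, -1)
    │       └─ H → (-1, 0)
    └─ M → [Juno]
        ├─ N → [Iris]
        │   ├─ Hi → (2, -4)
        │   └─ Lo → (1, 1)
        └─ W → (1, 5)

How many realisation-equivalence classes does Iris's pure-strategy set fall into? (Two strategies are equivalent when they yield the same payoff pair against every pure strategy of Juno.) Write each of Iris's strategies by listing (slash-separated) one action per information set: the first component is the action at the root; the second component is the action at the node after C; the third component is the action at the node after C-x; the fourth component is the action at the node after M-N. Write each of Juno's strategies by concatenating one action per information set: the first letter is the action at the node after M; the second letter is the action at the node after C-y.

6

Iris has 24 pure strategies: L/y/T/Hi, L/y/T/Lo, L/y/H/Hi, L/y/H/Lo, L/x/T/Hi, L/x/T/Lo, L/x/H/Hi, L/x/H/Lo, C/y/T/Hi, C/y/T/Lo, C/y/H/Hi, C/y/H/Lo, C/x/T/Hi, C/x/T/Lo, C/x/H/Hi, C/x/H/Lo, M/y/T/Hi, M/y/T/Lo, M/y/H/Hi, M/y/H/Lo, M/x/T/Hi, M/x/T/Lo, M/x/H/Hi, M/x/H/Lo. Columns: Nd, Na, Nb, Wd, Wa, Wb.
{L/y/T/Hi, L/y/T/Lo, L/y/H/Hi, L/y/H/Lo, L/x/T/Hi, L/x/T/Lo, L/x/H/Hi, L/x/H/Lo} → row (4,1) (4,1) (4,1) (4,1) (4,1) (4,1)
{C/y/T/Hi, C/y/T/Lo, C/y/H/Hi, C/y/H/Lo} → row (0,-2) (0,-2) (-1,-2) (0,-2) (0,-2) (-1,-2)
{C/x/T/Hi, C/x/T/Lo} → row (1,-1) (1,-1) (1,-1) (1,-1) (1,-1) (1,-1)
{C/x/H/Hi, C/x/H/Lo} → row (-1,0) (-1,0) (-1,0) (-1,0) (-1,0) (-1,0)
{M/y/T/Hi, M/y/H/Hi, M/x/T/Hi, M/x/H/Hi} → row (2,-4) (2,-4) (2,-4) (1,5) (1,5) (1,5)
{M/y/T/Lo, M/y/H/Lo, M/x/T/Lo, M/x/H/Lo} → row (1,1) (1,1) (1,1) (1,5) (1,5) (1,5)
That's 6 distinct rows out of 24 strategies.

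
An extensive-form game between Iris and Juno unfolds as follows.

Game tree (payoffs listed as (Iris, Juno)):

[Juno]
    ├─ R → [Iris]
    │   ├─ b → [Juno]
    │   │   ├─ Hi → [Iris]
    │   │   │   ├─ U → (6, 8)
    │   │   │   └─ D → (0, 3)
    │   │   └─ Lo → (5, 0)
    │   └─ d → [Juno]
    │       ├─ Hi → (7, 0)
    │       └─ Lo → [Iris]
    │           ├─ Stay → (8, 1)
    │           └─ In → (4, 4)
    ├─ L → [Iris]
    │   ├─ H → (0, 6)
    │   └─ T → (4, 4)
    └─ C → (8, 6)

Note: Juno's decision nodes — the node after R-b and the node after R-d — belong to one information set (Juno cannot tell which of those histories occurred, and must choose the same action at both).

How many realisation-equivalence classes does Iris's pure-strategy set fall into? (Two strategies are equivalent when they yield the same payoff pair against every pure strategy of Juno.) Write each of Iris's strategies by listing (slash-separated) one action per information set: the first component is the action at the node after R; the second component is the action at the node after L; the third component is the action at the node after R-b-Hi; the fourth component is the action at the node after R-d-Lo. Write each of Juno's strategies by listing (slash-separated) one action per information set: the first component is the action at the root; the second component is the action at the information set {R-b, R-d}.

8

Iris has 16 pure strategies: b/H/U/Stay, b/H/U/In, b/H/D/Stay, b/H/D/In, b/T/U/Stay, b/T/U/In, b/T/D/Stay, b/T/D/In, d/H/U/Stay, d/H/U/In, d/H/D/Stay, d/H/D/In, d/T/U/Stay, d/T/U/In, d/T/D/Stay, d/T/D/In. Columns: R/Hi, R/Lo, L/Hi, L/Lo, C/Hi, C/Lo.
{b/H/U/Stay, b/H/U/In} → row (6,8) (5,0) (0,6) (0,6) (8,6) (8,6)
{b/H/D/Stay, b/H/D/In} → row (0,3) (5,0) (0,6) (0,6) (8,6) (8,6)
{b/T/U/Stay, b/T/U/In} → row (6,8) (5,0) (4,4) (4,4) (8,6) (8,6)
{b/T/D/Stay, b/T/D/In} → row (0,3) (5,0) (4,4) (4,4) (8,6) (8,6)
{d/H/U/Stay, d/H/D/Stay} → row (7,0) (8,1) (0,6) (0,6) (8,6) (8,6)
{d/H/U/In, d/H/D/In} → row (7,0) (4,4) (0,6) (0,6) (8,6) (8,6)
{d/T/U/Stay, d/T/D/Stay} → row (7,0) (8,1) (4,4) (4,4) (8,6) (8,6)
{d/T/U/In, d/T/D/In} → row (7,0) (4,4) (4,4) (4,4) (8,6) (8,6)
That's 8 distinct rows out of 16 strategies.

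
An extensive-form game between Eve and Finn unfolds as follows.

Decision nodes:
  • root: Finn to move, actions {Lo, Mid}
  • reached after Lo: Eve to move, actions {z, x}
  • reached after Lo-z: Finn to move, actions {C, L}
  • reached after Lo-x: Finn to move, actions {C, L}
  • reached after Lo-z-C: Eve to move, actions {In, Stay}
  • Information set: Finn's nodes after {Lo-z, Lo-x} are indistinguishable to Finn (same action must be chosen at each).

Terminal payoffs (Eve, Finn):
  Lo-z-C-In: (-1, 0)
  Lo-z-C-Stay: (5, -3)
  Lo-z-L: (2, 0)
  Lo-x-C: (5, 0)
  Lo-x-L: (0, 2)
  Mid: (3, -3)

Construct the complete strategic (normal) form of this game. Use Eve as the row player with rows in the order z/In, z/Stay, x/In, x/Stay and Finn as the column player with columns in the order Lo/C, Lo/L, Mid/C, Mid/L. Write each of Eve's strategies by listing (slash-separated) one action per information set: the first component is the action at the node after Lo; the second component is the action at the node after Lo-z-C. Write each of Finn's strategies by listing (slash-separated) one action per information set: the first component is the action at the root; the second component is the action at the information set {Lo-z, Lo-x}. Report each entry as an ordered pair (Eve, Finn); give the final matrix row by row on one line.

Row z/In: Lo/C→(-1,0), Lo/L→(2,0), Mid/C→(3,-3), Mid/L→(3,-3)
Row z/Stay: Lo/C→(5,-3), Lo/L→(2,0), Mid/C→(3,-3), Mid/L→(3,-3)
Row x/In: Lo/C→(5,0), Lo/L→(0,2), Mid/C→(3,-3), Mid/L→(3,-3)
Row x/Stay: Lo/C→(5,0), Lo/L→(0,2), Mid/C→(3,-3), Mid/L→(3,-3)

z/In: (-1,0) (2,0) (3,-3) (3,-3) | z/Stay: (5,-3) (2,0) (3,-3) (3,-3) | x/In: (5,0) (0,2) (3,-3) (3,-3) | x/Stay: (5,0) (0,2) (3,-3) (3,-3)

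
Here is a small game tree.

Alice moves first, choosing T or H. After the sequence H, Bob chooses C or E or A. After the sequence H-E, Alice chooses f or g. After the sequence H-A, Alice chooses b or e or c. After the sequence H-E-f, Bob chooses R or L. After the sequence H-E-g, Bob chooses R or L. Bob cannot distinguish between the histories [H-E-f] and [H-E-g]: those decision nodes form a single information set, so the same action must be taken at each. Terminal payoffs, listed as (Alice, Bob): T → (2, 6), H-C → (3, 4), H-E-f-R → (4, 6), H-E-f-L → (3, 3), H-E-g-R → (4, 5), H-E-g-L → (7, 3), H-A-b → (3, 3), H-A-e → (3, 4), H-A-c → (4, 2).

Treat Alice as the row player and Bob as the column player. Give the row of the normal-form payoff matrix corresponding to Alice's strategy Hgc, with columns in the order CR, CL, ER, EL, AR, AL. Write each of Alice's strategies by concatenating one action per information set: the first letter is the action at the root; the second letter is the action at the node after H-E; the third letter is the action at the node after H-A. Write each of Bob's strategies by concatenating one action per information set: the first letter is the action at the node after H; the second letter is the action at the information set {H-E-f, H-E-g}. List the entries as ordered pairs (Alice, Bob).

vs CR: Alice plays H → Bob plays C at [H] → (3, 4)
vs CL: Alice plays H → Bob plays C at [H] → (3, 4)
vs ER: Alice plays H → Bob plays E at [H] → Alice plays g at [H-E] → Bob plays R at [H-E-g] → (4, 5)
vs EL: Alice plays H → Bob plays E at [H] → Alice plays g at [H-E] → Bob plays L at [H-E-g] → (7, 3)
vs AR: Alice plays H → Bob plays A at [H] → Alice plays c at [H-A] → (4, 2)
vs AL: Alice plays H → Bob plays A at [H] → Alice plays c at [H-A] → (4, 2)

(3,4) (3,4) (4,5) (7,3) (4,2) (4,2)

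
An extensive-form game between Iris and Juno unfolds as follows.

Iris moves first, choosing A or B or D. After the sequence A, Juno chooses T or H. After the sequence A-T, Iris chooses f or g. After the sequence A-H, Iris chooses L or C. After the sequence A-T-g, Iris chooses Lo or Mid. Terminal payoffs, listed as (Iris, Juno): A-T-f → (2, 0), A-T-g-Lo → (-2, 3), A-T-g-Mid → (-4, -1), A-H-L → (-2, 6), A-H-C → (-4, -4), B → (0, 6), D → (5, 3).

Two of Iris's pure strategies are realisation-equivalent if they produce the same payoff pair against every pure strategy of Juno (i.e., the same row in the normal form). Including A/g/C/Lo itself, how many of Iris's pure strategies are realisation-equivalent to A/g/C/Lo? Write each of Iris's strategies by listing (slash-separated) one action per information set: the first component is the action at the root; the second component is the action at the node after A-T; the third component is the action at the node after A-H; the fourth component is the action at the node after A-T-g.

Row for A/g/C/Lo (columns T, H): (-2,3) (-4,-4).
Every one of Iris's information sets is on the play path for some reply by Juno when Iris follows A/g/C/Lo.
Changing the action at any of them therefore changes at least one column, so only A/g/C/Lo itself gives this row.

1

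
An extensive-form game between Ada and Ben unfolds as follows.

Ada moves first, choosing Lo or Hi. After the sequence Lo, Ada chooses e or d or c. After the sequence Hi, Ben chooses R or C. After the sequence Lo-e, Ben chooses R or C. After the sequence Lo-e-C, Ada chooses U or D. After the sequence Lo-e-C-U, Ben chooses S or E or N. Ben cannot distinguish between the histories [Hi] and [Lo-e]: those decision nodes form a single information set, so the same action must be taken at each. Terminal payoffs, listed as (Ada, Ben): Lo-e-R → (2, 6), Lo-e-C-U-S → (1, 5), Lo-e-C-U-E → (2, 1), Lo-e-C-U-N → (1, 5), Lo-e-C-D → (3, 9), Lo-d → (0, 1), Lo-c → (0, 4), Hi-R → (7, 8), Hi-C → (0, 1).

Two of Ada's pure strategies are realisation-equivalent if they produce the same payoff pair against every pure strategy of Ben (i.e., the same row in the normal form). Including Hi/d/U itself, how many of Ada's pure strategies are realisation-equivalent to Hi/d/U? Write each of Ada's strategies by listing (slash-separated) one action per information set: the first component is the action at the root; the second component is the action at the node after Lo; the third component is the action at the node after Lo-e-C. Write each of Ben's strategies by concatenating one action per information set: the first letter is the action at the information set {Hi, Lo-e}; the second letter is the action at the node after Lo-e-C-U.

Row for Hi/d/U (columns RS, RE, RN, CS, CE, CN): (7,8) (7,8) (7,8) (0,1) (0,1) (0,1).
Under Hi/d/U, Ada's choice at the node after Lo and at the node after Lo-e-C can never be reached regardless of what Ben does, so varying those choices leaves every outcome unchanged.
Holding the reachable choices fixed and varying the unreachable ones freely already gives 3 × 2 = 6 equivalent strategies.
No other strategy reproduces this row, so those 6 are the full class: Hi/e/U, Hi/e/D, Hi/d/U, Hi/d/D, Hi/c/U, Hi/c/D.

6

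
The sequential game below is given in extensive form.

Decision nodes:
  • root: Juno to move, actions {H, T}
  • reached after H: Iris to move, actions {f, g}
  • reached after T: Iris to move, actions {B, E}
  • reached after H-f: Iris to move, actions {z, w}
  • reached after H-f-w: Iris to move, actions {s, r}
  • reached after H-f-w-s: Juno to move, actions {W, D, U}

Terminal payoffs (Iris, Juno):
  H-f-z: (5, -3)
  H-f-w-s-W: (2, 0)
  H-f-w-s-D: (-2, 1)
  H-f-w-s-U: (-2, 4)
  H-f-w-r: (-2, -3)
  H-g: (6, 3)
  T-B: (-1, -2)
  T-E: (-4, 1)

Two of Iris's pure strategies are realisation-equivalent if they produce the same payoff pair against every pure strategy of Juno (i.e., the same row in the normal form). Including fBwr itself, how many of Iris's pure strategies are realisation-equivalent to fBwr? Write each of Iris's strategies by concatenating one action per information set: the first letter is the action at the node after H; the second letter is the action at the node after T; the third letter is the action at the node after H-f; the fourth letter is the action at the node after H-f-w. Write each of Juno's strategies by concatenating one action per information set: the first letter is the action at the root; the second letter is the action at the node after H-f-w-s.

1

Row for fBwr (columns HW, HD, HU, TW, TD, TU): (-2,-3) (-2,-3) (-2,-3) (-1,-2) (-1,-2) (-1,-2).
Every one of Iris's information sets is on the play path for some reply by Juno when Iris follows fBwr.
Changing the action at any of them therefore changes at least one column, so only fBwr itself gives this row.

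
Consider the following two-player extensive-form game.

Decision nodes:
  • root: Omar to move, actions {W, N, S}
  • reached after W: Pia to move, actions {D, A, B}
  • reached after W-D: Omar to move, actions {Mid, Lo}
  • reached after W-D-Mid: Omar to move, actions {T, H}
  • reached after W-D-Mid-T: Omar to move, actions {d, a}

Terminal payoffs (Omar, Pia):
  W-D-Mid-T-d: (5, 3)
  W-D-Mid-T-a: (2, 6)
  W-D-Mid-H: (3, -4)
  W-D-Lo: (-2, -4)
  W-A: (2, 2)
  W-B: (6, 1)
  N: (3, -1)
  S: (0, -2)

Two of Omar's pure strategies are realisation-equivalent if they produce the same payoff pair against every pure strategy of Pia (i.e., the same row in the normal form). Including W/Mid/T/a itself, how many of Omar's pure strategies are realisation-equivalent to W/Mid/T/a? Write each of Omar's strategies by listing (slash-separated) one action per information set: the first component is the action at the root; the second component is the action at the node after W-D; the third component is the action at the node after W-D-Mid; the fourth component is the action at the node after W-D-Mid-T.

1

Row for W/Mid/T/a (columns D, A, B): (2,6) (2,2) (6,1).
Every one of Omar's information sets is on the play path for some reply by Pia when Omar follows W/Mid/T/a.
Changing the action at any of them therefore changes at least one column, so only W/Mid/T/a itself gives this row.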